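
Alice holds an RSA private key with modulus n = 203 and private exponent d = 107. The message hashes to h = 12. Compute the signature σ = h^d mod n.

17

Squares mod 203: h^1≡12, h^2≡144, h^4≡30, h^8≡88, h^16≡30, h^32≡88, h^64≡30
107 = 64 + 32 + 8 + 2 + 1, so h^107 ≡ 30·88·88·144·12 ≡ 17 (mod 203)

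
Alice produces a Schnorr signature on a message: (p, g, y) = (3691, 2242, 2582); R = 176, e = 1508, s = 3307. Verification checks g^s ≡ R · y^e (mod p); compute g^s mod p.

2875

2242^2 = 5026564 ≡ 3113
2242^4 ≡ 3113^2 = 9690769 ≡ 1894
2242^8 ≡ 1894^2 = 3587236 ≡ 3275
2242^16 ≡ 3275^2 = 10725625 ≡ 3270
2242^32 ≡ 3270^2 = 10692900 ≡ 73
2242^64 ≡ 73^2 = 5329 ≡ 1638
2242^128 ≡ 1638^2 = 2683044 ≡ 3378
2242^256 ≡ 3378^2 = 11410884 ≡ 2003
2242^512 ≡ 2003^2 = 4012009 ≡ 3583
2242^1024 ≡ 3583^2 = 12837889 ≡ 591
2242^2048 ≡ 591^2 = 349281 ≡ 2327
3307 = 2048 + 1024 + 128 + 64 + 32 + 8 + 2 + 1, so 2242^3307 ≡ 2327·591·3378·1638·73·3275·3113·2242 ≡ 2875 (mod 3691)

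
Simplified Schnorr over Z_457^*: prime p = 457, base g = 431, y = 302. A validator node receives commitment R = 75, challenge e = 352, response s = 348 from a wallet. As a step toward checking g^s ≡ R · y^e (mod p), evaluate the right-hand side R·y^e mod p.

283

302^2 = 91204 ≡ 261
302^4 ≡ 261^2 = 68121 ≡ 28
302^8 ≡ 28^2 = 784 ≡ 327
302^16 ≡ 327^2 = 106929 ≡ 448
302^32 ≡ 448^2 = 200704 ≡ 81
302^64 ≡ 81^2 = 6561 ≡ 163
302^128 ≡ 163^2 = 26569 ≡ 63
302^256 ≡ 63^2 = 3969 ≡ 313
352 = 256 + 64 + 32, so 302^352 ≡ 313·163·81 ≡ 345 (mod 457)
R · y^e ≡ 75·345 = 25875 ≡ 283 (mod 457)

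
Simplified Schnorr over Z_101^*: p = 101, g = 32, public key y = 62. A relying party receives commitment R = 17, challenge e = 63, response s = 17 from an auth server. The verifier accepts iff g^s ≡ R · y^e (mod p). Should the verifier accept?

g^s mod p:
Squares mod 101: 32^1≡32, 32^2≡14, 32^4≡95, 32^8≡36, 32^16≡84
17 = 16 + 1, so 32^17 ≡ 84·32 ≡ 62 (mod 101)
R · y^e mod p:
Squares mod 101: 62^1≡62, 62^2≡6, 62^4≡36, 62^8≡84, 62^16≡87, 62^32≡95
63 = 32 + 16 + 8 + 4 + 2 + 1, so 62^63 ≡ 95·87·84·36·6·62 ≡ 69 (mod 101)
17·69 = 1173 ≡ 62 (mod 101)
62 ≡ 62 (mod 101); signature holds.

accept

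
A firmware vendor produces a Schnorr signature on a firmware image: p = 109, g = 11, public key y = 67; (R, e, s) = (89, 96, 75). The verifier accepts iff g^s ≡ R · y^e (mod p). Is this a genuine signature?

g^s mod p:
Squares mod 109: 11^1≡11, 11^2≡12, 11^4≡35, 11^8≡26, 11^16≡22, 11^32≡48, 11^64≡15
75 = 64 + 8 + 2 + 1, so 11^75 ≡ 15·26·12·11 ≡ 32 (mod 109)
R · y^e mod p:
Squares mod 109: 67^1≡67, 67^2≡20, 67^4≡73, 67^8≡97, 67^16≡35, 67^32≡26, 67^64≡22
96 = 64 + 32, so 67^96 ≡ 22·26 ≡ 27 (mod 109)
89·27 = 2403 ≡ 5 (mod 109)
32 ≠ 5; the check fails.

forged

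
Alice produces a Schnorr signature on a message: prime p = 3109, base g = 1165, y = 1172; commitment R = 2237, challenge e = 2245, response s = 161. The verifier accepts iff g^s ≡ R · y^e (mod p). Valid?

g^s mod p:
1165^161 mod 3109 = 1289
R · y^e mod p:
1172^2245 mod 3109 = 2720
2237·2720 = 6084640 ≡ 327 (mod 3109)
1289 ≠ 327; the check fails.

no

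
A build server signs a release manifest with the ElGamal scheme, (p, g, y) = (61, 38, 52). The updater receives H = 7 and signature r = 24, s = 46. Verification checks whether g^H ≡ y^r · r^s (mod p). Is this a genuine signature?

forged

Left side g^H mod p:
38^2 = 1444 ≡ 41
38^4 ≡ 41^2 = 1681 ≡ 34
7 = 4 + 2 + 1, so 38^7 ≡ 34·41·38 ≡ 24 (mod 61)
Right side y^r · r^s mod p:
52^2 = 2704 ≡ 20
52^4 ≡ 20^2 = 400 ≡ 34
52^8 ≡ 34^2 = 1156 ≡ 58
52^16 ≡ 58^2 = 3364 ≡ 9
24 = 16 + 8, so 52^24 ≡ 9·58 ≡ 34 (mod 61)
24^2 = 576 ≡ 27
24^4 ≡ 27^2 = 729 ≡ 58
24^8 ≡ 58^2 = 3364 ≡ 9
24^16 ≡ 9^2 = 81 ≡ 20
24^32 ≡ 20^2 = 400 ≡ 34
46 = 32 + 8 + 4 + 2, so 24^46 ≡ 34·9·58·27 ≡ 41 (mod 61)
34·41 = 1394 ≡ 52 (mod 61)
24 ≠ 52, so verification fails.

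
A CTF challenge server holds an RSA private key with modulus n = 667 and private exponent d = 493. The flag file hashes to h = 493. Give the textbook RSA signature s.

h^2 ≡ 493^2 = 243049 ≡ 261
h^4 ≡ 261^2 = 68121 ≡ 87
h^8 ≡ 87^2 = 7569 ≡ 232
h^16 ≡ 232^2 = 53824 ≡ 464
h^32 ≡ 464^2 = 215296 ≡ 522
h^64 ≡ 522^2 = 272484 ≡ 348
h^128 ≡ 348^2 = 121104 ≡ 377
h^256 ≡ 377^2 = 142129 ≡ 58
493 = 256 + 128 + 64 + 32 + 8 + 4 + 1, so h^493 ≡ 58·377·348·522·232·87·493 ≡ 319 (mod 667)

319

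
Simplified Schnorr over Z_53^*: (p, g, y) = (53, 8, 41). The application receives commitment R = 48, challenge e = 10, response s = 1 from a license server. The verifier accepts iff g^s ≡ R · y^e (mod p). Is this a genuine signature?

g^s mod p:
8^1 mod 53 = 8
R · y^e mod p:
41^2 = 1681 ≡ 38
41^4 ≡ 38^2 = 1444 ≡ 13
41^8 ≡ 13^2 = 169 ≡ 10
10 = 8 + 2, so 41^10 ≡ 10·38 ≡ 9 (mod 53)
48·9 = 432 ≡ 8 (mod 53)
8 ≡ 8 (mod 53); signature holds.

genuine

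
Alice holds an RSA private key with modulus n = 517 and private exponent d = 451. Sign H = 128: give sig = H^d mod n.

205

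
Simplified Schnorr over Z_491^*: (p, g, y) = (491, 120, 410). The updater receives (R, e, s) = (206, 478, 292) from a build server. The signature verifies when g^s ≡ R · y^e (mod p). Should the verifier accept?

g^s mod p:
120^2 = 14400 ≡ 161
120^4 ≡ 161^2 = 25921 ≡ 389
120^8 ≡ 389^2 = 151321 ≡ 93
120^16 ≡ 93^2 = 8649 ≡ 302
120^32 ≡ 302^2 = 91204 ≡ 369
120^64 ≡ 369^2 = 136161 ≡ 154
120^128 ≡ 154^2 = 23716 ≡ 148
120^256 ≡ 148^2 = 21904 ≡ 300
292 = 256 + 32 + 4, so 120^292 ≡ 300·369·389 ≡ 127 (mod 491)
R · y^e mod p:
410^2 = 168100 ≡ 178
410^4 ≡ 178^2 = 31684 ≡ 260
410^8 ≡ 260^2 = 67600 ≡ 333
410^16 ≡ 333^2 = 110889 ≡ 414
410^32 ≡ 414^2 = 171396 ≡ 37
410^64 ≡ 37^2 = 1369 ≡ 387
410^128 ≡ 387^2 = 149769 ≡ 14
410^256 ≡ 14^2 = 196
478 = 256 + 128 + 64 + 16 + 8 + 4 + 2, so 410^478 ≡ 196·14·387·414·333·260·178 ≡ 3 (mod 491)
206·3 = 618 ≡ 127 (mod 491)
127 ≡ 127 (mod 491); signature holds.

accept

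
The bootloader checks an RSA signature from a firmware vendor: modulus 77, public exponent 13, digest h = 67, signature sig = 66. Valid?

no

Squares mod 77: sig^1≡66, sig^2≡44, sig^4≡11, sig^8≡44
13 = 8 + 4 + 1, so sig^13 ≡ 44·11·66 ≡ 66 (mod 77)
sig^13 mod 77 = 66, but h = 67.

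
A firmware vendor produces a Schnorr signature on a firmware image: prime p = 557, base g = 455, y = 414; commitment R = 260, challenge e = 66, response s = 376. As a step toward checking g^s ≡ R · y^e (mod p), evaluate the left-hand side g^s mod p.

397

Squares mod 557: 455^1≡455, 455^2≡378, 455^4≡292, 455^8≡43, 455^16≡178, 455^32≡492, 455^64≡326, 455^128≡446, 455^256≡67
376 = 256 + 64 + 32 + 16 + 8, so 455^376 ≡ 67·326·492·178·43 ≡ 397 (mod 557)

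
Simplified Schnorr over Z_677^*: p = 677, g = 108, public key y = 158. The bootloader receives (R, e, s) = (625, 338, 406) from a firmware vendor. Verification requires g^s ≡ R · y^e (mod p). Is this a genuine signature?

g^s mod p:
108^2 = 11664 ≡ 155
108^4 ≡ 155^2 = 24025 ≡ 330
108^8 ≡ 330^2 = 108900 ≡ 580
108^16 ≡ 580^2 = 336400 ≡ 608
108^32 ≡ 608^2 = 369664 ≡ 22
108^64 ≡ 22^2 = 484
108^128 ≡ 484^2 = 234256 ≡ 14
108^256 ≡ 14^2 = 196
406 = 256 + 128 + 16 + 4 + 2, so 108^406 ≡ 196·14·608·330·155 ≡ 52 (mod 677)
R · y^e mod p:
158^2 = 24964 ≡ 592
158^4 ≡ 592^2 = 350464 ≡ 455
158^8 ≡ 455^2 = 207025 ≡ 540
158^16 ≡ 540^2 = 291600 ≡ 490
158^32 ≡ 490^2 = 240100 ≡ 442
158^64 ≡ 442^2 = 195364 ≡ 388
158^128 ≡ 388^2 = 150544 ≡ 250
158^256 ≡ 250^2 = 62500 ≡ 216
338 = 256 + 64 + 16 + 2, so 158^338 ≡ 216·388·490·592 ≡ 676 (mod 677)
625·676 = 422500 ≡ 52 (mod 677)
52 ≡ 52 (mod 677); signature holds.

genuine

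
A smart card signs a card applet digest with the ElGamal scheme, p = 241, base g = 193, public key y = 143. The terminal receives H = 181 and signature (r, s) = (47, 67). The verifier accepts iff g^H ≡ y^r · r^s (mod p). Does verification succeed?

Left side g^H mod p:
Squares mod 241: 193^1≡193, 193^2≡135, 193^4≡150, 193^8≡87, 193^16≡98, 193^32≡205, 193^64≡91, 193^128≡87
181 = 128 + 32 + 16 + 4 + 1, so 193^181 ≡ 87·205·98·150·193 ≡ 48 (mod 241)
Right side y^r · r^s mod p:
Squares mod 241: 143^1≡143, 143^2≡205, 143^4≡91, 143^8≡87, 143^16≡98, 143^32≡205
47 = 32 + 8 + 4 + 2 + 1, so 143^47 ≡ 205·87·91·205·143 ≡ 36 (mod 241)
Squares mod 241: 47^1≡47, 47^2≡40, 47^4≡154, 47^8≡98, 47^16≡205, 47^32≡91, 47^64≡87
67 = 64 + 2 + 1, so 47^67 ≡ 87·40·47 ≡ 162 (mod 241)
36·162 = 5832 ≡ 48 (mod 241)
48 ≡ 48 (mod 241), so the signature is genuine.

passes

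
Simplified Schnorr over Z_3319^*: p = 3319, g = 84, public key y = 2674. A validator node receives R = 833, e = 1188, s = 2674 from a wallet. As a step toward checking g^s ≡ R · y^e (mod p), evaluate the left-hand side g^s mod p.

1929

84^2 = 7056 ≡ 418
84^4 ≡ 418^2 = 174724 ≡ 2136
84^8 ≡ 2136^2 = 4562496 ≡ 2190
84^16 ≡ 2190^2 = 4796100 ≡ 145
84^32 ≡ 145^2 = 21025 ≡ 1111
84^64 ≡ 1111^2 = 1234321 ≡ 2972
84^128 ≡ 2972^2 = 8832784 ≡ 925
84^256 ≡ 925^2 = 855625 ≡ 2642
84^512 ≡ 2642^2 = 6980164 ≡ 307
84^1024 ≡ 307^2 = 94249 ≡ 1317
84^2048 ≡ 1317^2 = 1734489 ≡ 1971
2674 = 2048 + 512 + 64 + 32 + 16 + 2, so 84^2674 ≡ 1971·307·2972·1111·145·418 ≡ 1929 (mod 3319)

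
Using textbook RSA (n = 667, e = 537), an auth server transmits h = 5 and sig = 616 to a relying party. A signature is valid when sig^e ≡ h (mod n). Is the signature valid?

sig^2 ≡ 616^2 = 379456 ≡ 600
sig^4 ≡ 600^2 = 360000 ≡ 487
sig^8 ≡ 487^2 = 237169 ≡ 384
sig^16 ≡ 384^2 = 147456 ≡ 49
sig^32 ≡ 49^2 = 2401 ≡ 400
sig^64 ≡ 400^2 = 160000 ≡ 587
sig^128 ≡ 587^2 = 344569 ≡ 397
sig^256 ≡ 397^2 = 157609 ≡ 197
sig^512 ≡ 197^2 = 38809 ≡ 123
537 = 512 + 16 + 8 + 1, so sig^537 ≡ 123·49·384·616 ≡ 219 (mod 667)
sig^537 mod 667 = 219, but h = 5.

invalid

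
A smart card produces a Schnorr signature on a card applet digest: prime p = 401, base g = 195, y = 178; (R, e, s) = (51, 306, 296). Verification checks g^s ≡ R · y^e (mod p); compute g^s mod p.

360

195^2 = 38025 ≡ 331
195^4 ≡ 331^2 = 109561 ≡ 88
195^8 ≡ 88^2 = 7744 ≡ 125
195^16 ≡ 125^2 = 15625 ≡ 387
195^32 ≡ 387^2 = 149769 ≡ 196
195^64 ≡ 196^2 = 38416 ≡ 321
195^128 ≡ 321^2 = 103041 ≡ 385
195^256 ≡ 385^2 = 148225 ≡ 256
296 = 256 + 32 + 8, so 195^296 ≡ 256·196·125 ≡ 360 (mod 401)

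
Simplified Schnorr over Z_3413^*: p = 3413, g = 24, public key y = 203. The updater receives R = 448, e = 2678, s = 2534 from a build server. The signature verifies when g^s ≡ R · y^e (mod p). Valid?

g^s mod p:
24^2 = 576
24^4 ≡ 576^2 = 331776 ≡ 715
24^8 ≡ 715^2 = 511225 ≡ 2688
24^16 ≡ 2688^2 = 7225344 ≡ 23
24^32 ≡ 23^2 = 529
24^64 ≡ 529^2 = 279841 ≡ 3388
24^128 ≡ 3388^2 = 11478544 ≡ 625
24^256 ≡ 625^2 = 390625 ≡ 1543
24^512 ≡ 1543^2 = 2380849 ≡ 1988
24^1024 ≡ 1988^2 = 3952144 ≡ 3303
24^2048 ≡ 3303^2 = 10909809 ≡ 1861
2534 = 2048 + 256 + 128 + 64 + 32 + 4 + 2, so 24^2534 ≡ 1861·1543·625·3388·529·715·576 ≡ 2916 (mod 3413)
R · y^e mod p:
203^2 = 41209 ≡ 253
203^4 ≡ 253^2 = 64009 ≡ 2575
203^8 ≡ 2575^2 = 6630625 ≡ 2579
203^16 ≡ 2579^2 = 6651241 ≡ 2717
203^32 ≡ 2717^2 = 7382089 ≡ 3183
203^64 ≡ 3183^2 = 10131489 ≡ 1705
203^128 ≡ 1705^2 = 2907025 ≡ 2562
203^256 ≡ 2562^2 = 6563844 ≡ 645
203^512 ≡ 645^2 = 416025 ≡ 3052
203^1024 ≡ 3052^2 = 9314704 ≡ 627
203^2048 ≡ 627^2 = 393129 ≡ 634
2678 = 2048 + 512 + 64 + 32 + 16 + 4 + 2, so 203^2678 ≡ 634·3052·1705·3183·2717·2575·253 ≡ 2292 (mod 3413)
448·2292 = 1026816 ≡ 2916 (mod 3413)
2916 ≡ 2916 (mod 3413); signature holds.

yes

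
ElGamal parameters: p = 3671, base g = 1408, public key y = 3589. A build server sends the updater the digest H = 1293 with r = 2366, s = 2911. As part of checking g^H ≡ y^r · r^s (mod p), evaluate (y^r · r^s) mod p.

1461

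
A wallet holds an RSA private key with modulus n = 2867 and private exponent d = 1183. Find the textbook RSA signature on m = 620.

2592

Squares mod 2867: m^1≡620, m^2≡222, m^4≡545, m^8≡1724, m^16≡1964, m^32≡1181, m^64≡1399, m^128≡1907, m^256≡1293, m^512≡388, m^1024≡1460
1183 = 1024 + 128 + 16 + 8 + 4 + 2 + 1, so m^1183 ≡ 1460·1907·1964·1724·545·222·620 ≡ 2592 (mod 2867)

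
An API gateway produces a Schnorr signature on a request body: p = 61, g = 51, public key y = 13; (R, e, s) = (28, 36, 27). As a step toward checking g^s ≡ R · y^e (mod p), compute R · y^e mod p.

Squares mod 61: 13^1≡13, 13^2≡47, 13^4≡13, 13^8≡47, 13^16≡13, 13^32≡47
36 = 32 + 4, so 13^36 ≡ 47·13 ≡ 1 (mod 61)
R · y^e ≡ 28·1 = 28 ≡ 28 (mod 61)

28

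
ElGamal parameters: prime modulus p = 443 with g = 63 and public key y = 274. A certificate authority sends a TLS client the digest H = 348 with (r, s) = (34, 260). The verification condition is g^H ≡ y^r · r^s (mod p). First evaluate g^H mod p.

63^2 = 3969 ≡ 425
63^4 ≡ 425^2 = 180625 ≡ 324
63^8 ≡ 324^2 = 104976 ≡ 428
63^16 ≡ 428^2 = 183184 ≡ 225
63^32 ≡ 225^2 = 50625 ≡ 123
63^64 ≡ 123^2 = 15129 ≡ 67
63^128 ≡ 67^2 = 4489 ≡ 59
63^256 ≡ 59^2 = 3481 ≡ 380
348 = 256 + 64 + 16 + 8 + 4, so 63^348 ≡ 380·67·225·428·324 ≡ 428 (mod 443)

428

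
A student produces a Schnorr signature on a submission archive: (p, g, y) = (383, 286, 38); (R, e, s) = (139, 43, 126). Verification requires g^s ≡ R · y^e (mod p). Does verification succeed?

passes

g^s mod p:
Squares mod 383: 286^1≡286, 286^2≡217, 286^4≡363, 286^8≡17, 286^16≡289, 286^32≡27, 286^64≡346
126 = 64 + 32 + 16 + 8 + 4 + 2, so 286^126 ≡ 346·27·289·17·363·217 ≡ 294 (mod 383)
R · y^e mod p:
Squares mod 383: 38^1≡38, 38^2≡295, 38^4≡84, 38^8≡162, 38^16≡200, 38^32≡168
43 = 32 + 8 + 2 + 1, so 38^43 ≡ 168·162·295·38 ≡ 71 (mod 383)
139·71 = 9869 ≡ 294 (mod 383)
294 ≡ 294 (mod 383); signature holds.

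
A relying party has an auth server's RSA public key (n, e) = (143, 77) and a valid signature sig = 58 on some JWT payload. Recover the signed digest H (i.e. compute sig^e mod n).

sig^2 ≡ 58^2 = 3364 ≡ 75
sig^4 ≡ 75^2 = 5625 ≡ 48
sig^8 ≡ 48^2 = 2304 ≡ 16
sig^16 ≡ 16^2 = 256 ≡ 113
sig^32 ≡ 113^2 = 12769 ≡ 42
sig^64 ≡ 42^2 = 1764 ≡ 48
77 = 64 + 8 + 4 + 1, so sig^77 ≡ 48·16·48·58 ≡ 119 (mod 143)

119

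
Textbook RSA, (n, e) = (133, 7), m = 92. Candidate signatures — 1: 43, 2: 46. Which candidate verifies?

1

Candidate 1: 43^2 = 1849 ≡ 120; 43^4 ≡ 120^2 = 14400 ≡ 36; 7 = 4 + 2 + 1, so 43^7 ≡ 36·120·43 ≡ 92 (mod 133)
  → matches m = 92
Candidate 2: 46^2 = 2116 ≡ 121; 46^4 ≡ 121^2 = 14641 ≡ 11; 7 = 4 + 2 + 1, so 46^7 ≡ 11·121·46 ≡ 46 (mod 133)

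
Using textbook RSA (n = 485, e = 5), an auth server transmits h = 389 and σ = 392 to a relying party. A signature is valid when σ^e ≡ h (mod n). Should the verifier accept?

reject

σ^2 ≡ 392^2 = 153664 ≡ 404
σ^4 ≡ 404^2 = 163216 ≡ 256
5 = 4 + 1, so σ^5 ≡ 256·392 ≡ 442 (mod 485)
σ^5 mod 485 = 442, but h = 389.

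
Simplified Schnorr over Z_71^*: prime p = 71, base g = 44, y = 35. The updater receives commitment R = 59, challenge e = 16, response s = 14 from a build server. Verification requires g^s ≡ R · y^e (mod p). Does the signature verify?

does not verify

g^s mod p:
44^14 mod 71 = 57
R · y^e mod p:
35^16 mod 71 = 24
59·24 = 1416 ≡ 67 (mod 71)
57 ≠ 67; the check fails.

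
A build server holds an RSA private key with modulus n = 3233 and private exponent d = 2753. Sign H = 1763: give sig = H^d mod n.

Squares mod 3233: H^1≡1763, H^2≡1256, H^4≡3065, H^8≡2360, H^16≡2374, H^32≡757, H^64≡808, H^128≡3031, H^256≡2008, H^512≡513, H^1024≡1296, H^2048≡1689
2753 = 2048 + 512 + 128 + 64 + 1, so H^2753 ≡ 1689·513·3031·808·1763 ≡ 1612 (mod 3233)

1612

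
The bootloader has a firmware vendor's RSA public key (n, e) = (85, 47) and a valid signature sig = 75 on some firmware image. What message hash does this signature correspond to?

5

sig^47 mod 85 = 5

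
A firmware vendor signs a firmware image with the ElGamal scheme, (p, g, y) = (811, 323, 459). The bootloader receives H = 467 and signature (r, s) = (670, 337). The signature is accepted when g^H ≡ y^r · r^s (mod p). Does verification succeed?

passes

Left side g^H mod p:
323^2 = 104329 ≡ 521
323^4 ≡ 521^2 = 271441 ≡ 567
323^8 ≡ 567^2 = 321489 ≡ 333
323^16 ≡ 333^2 = 110889 ≡ 593
323^32 ≡ 593^2 = 351649 ≡ 486
323^64 ≡ 486^2 = 236196 ≡ 195
323^128 ≡ 195^2 = 38025 ≡ 719
323^256 ≡ 719^2 = 516961 ≡ 354
467 = 256 + 128 + 64 + 16 + 2 + 1, so 323^467 ≡ 354·719·195·593·521·323 ≡ 546 (mod 811)
Right side y^r · r^s mod p:
459^2 = 210681 ≡ 632
459^4 ≡ 632^2 = 399424 ≡ 412
459^8 ≡ 412^2 = 169744 ≡ 245
459^16 ≡ 245^2 = 60025 ≡ 11
459^32 ≡ 11^2 = 121
459^64 ≡ 121^2 = 14641 ≡ 43
459^128 ≡ 43^2 = 1849 ≡ 227
459^256 ≡ 227^2 = 51529 ≡ 436
459^512 ≡ 436^2 = 190096 ≡ 322
670 = 512 + 128 + 16 + 8 + 4 + 2, so 459^670 ≡ 322·227·11·245·412·632 ≡ 564 (mod 811)
670^2 = 448900 ≡ 417
670^4 ≡ 417^2 = 173889 ≡ 335
670^8 ≡ 335^2 = 112225 ≡ 307
670^16 ≡ 307^2 = 94249 ≡ 173
670^32 ≡ 173^2 = 29929 ≡ 733
670^64 ≡ 733^2 = 537289 ≡ 407
670^128 ≡ 407^2 = 165649 ≡ 205
670^256 ≡ 205^2 = 42025 ≡ 664
337 = 256 + 64 + 16 + 1, so 670^337 ≡ 664·407·173·670 ≡ 510 (mod 811)
564·510 = 287640 ≡ 546 (mod 811)
546 ≡ 546 (mod 811), so the signature is genuine.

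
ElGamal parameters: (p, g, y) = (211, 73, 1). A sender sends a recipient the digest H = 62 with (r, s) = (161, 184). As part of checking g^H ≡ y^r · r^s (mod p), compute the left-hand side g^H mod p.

185

73^2 = 5329 ≡ 54
73^4 ≡ 54^2 = 2916 ≡ 173
73^8 ≡ 173^2 = 29929 ≡ 178
73^16 ≡ 178^2 = 31684 ≡ 34
73^32 ≡ 34^2 = 1156 ≡ 101
62 = 32 + 16 + 8 + 4 + 2, so 73^62 ≡ 101·34·178·173·54 ≡ 185 (mod 211)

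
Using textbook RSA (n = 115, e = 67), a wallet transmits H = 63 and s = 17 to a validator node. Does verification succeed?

Squares mod 115: s^1≡17, s^2≡59, s^4≡31, s^8≡41, s^16≡71, s^32≡96, s^64≡16
67 = 64 + 2 + 1, so s^67 ≡ 16·59·17 ≡ 63 (mod 115)
63 = H, so the signature checks out.

passes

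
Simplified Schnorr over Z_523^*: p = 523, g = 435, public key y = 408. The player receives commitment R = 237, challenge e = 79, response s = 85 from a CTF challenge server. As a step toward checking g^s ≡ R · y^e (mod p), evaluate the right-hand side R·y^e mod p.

Squares mod 523: 408^1≡408, 408^2≡150, 408^4≡11, 408^8≡121, 408^16≡520, 408^32≡9, 408^64≡81
79 = 64 + 8 + 4 + 2 + 1, so 408^79 ≡ 81·121·11·150·408 ≡ 134 (mod 523)
R · y^e ≡ 237·134 = 31758 ≡ 378 (mod 523)

378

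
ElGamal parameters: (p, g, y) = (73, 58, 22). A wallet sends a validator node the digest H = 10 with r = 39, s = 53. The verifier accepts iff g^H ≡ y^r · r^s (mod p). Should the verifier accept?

Left side g^H mod p:
58^10 mod 73 = 38
Right side y^r · r^s mod p:
22^39 mod 73 = 10
39^53 mod 73 = 33
10·33 = 330 ≡ 38 (mod 73)
38 ≡ 38 (mod 73), so the signature is genuine.

accept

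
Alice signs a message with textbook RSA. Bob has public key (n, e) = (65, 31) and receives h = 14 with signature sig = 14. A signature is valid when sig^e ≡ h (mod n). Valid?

yes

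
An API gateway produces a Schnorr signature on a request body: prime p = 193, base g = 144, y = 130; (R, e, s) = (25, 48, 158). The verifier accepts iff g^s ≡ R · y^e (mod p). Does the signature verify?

does not verify

g^s mod p:
Squares mod 193: 144^1≡144, 144^2≡85, 144^4≡84, 144^8≡108, 144^16≡84, 144^32≡108, 144^64≡84, 144^128≡108
158 = 128 + 16 + 8 + 4 + 2, so 144^158 ≡ 108·84·108·84·85 ≡ 85 (mod 193)
R · y^e mod p:
Squares mod 193: 130^1≡130, 130^2≡109, 130^4≡108, 130^8≡84, 130^16≡108, 130^32≡84
48 = 32 + 16, so 130^48 ≡ 84·108 ≡ 1 (mod 193)
25·1 = 25 ≡ 25 (mod 193)
85 ≠ 25; the check fails.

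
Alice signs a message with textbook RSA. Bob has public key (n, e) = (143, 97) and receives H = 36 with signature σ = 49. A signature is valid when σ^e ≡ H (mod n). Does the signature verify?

verifies

σ^2 ≡ 49^2 = 2401 ≡ 113
σ^4 ≡ 113^2 = 12769 ≡ 42
σ^8 ≡ 42^2 = 1764 ≡ 48
σ^16 ≡ 48^2 = 2304 ≡ 16
σ^32 ≡ 16^2 = 256 ≡ 113
σ^64 ≡ 113^2 = 12769 ≡ 42
97 = 64 + 32 + 1, so σ^97 ≡ 42·113·49 ≡ 36 (mod 143)
36 = H, so the signature checks out.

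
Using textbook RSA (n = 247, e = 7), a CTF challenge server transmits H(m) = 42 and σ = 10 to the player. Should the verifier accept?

σ^2 ≡ 10^2 = 100
σ^4 ≡ 100^2 = 10000 ≡ 120
7 = 4 + 2 + 1, so σ^7 ≡ 120·100·10 ≡ 205 (mod 247)
205 ≠ 42, so verification fails.

reject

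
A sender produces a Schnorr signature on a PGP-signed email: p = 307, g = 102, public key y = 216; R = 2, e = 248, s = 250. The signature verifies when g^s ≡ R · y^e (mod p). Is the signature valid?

g^s mod p:
Squares mod 307: 102^1≡102, 102^2≡273, 102^4≡235, 102^8≡272, 102^16≡304, 102^32≡9, 102^64≡81, 102^128≡114
250 = 128 + 64 + 32 + 16 + 8 + 2, so 102^250 ≡ 114·81·9·304·272·273 ≡ 64 (mod 307)
R · y^e mod p:
Squares mod 307: 216^1≡216, 216^2≡299, 216^4≡64, 216^8≡105, 216^16≡280, 216^32≡115, 216^64≡24, 216^128≡269
248 = 128 + 64 + 32 + 16 + 8, so 216^248 ≡ 269·24·115·280·105 ≡ 81 (mod 307)
2·81 = 162 ≡ 162 (mod 307)
64 ≠ 162; the check fails.

invalid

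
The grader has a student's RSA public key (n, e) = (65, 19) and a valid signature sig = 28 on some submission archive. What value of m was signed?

Squares mod 65: sig^1≡28, sig^2≡4, sig^4≡16, sig^8≡61, sig^16≡16
19 = 16 + 2 + 1, so sig^19 ≡ 16·4·28 ≡ 37 (mod 65)

37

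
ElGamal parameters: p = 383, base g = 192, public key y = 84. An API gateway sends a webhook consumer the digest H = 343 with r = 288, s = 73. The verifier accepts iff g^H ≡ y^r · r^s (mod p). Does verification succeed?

passes

Left side g^H mod p:
192^2 = 36864 ≡ 96
192^4 ≡ 96^2 = 9216 ≡ 24
192^8 ≡ 24^2 = 576 ≡ 193
192^16 ≡ 193^2 = 37249 ≡ 98
192^32 ≡ 98^2 = 9604 ≡ 29
192^64 ≡ 29^2 = 841 ≡ 75
192^128 ≡ 75^2 = 5625 ≡ 263
192^256 ≡ 263^2 = 69169 ≡ 229
343 = 256 + 64 + 16 + 4 + 2 + 1, so 192^343 ≡ 229·75·98·24·96·192 ≡ 361 (mod 383)
Right side y^r · r^s mod p:
84^2 = 7056 ≡ 162
84^4 ≡ 162^2 = 26244 ≡ 200
84^8 ≡ 200^2 = 40000 ≡ 168
84^16 ≡ 168^2 = 28224 ≡ 265
84^32 ≡ 265^2 = 70225 ≡ 136
84^64 ≡ 136^2 = 18496 ≡ 112
84^128 ≡ 112^2 = 12544 ≡ 288
84^256 ≡ 288^2 = 82944 ≡ 216
288 = 256 + 32, so 84^288 ≡ 216·136 ≡ 268 (mod 383)
288^2 = 82944 ≡ 216
288^4 ≡ 216^2 = 46656 ≡ 313
288^8 ≡ 313^2 = 97969 ≡ 304
288^16 ≡ 304^2 = 92416 ≡ 113
288^32 ≡ 113^2 = 12769 ≡ 130
288^64 ≡ 130^2 = 16900 ≡ 48
73 = 64 + 8 + 1, so 288^73 ≡ 48·304·288 ≡ 220 (mod 383)
268·220 = 58960 ≡ 361 (mod 383)
361 ≡ 361 (mod 383), so the signature is genuine.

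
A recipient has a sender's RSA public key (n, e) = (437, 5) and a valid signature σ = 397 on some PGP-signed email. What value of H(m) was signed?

25

σ^5 mod 437 = 25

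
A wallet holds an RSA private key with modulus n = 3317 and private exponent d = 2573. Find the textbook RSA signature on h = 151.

h^2573 mod 3317 = 835

835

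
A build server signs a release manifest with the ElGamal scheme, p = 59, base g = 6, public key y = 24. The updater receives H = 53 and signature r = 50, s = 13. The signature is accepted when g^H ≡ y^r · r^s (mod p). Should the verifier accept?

Left side g^H mod p:
6^2 = 36
6^4 ≡ 36^2 = 1296 ≡ 57
6^8 ≡ 57^2 = 3249 ≡ 4
6^16 ≡ 4^2 = 16
6^32 ≡ 16^2 = 256 ≡ 20
53 = 32 + 16 + 4 + 1, so 6^53 ≡ 20·16·57·6 ≡ 54 (mod 59)
Right side y^r · r^s mod p:
24^2 = 576 ≡ 45
24^4 ≡ 45^2 = 2025 ≡ 19
24^8 ≡ 19^2 = 361 ≡ 7
24^16 ≡ 7^2 = 49
24^32 ≡ 49^2 = 2401 ≡ 41
50 = 32 + 16 + 2, so 24^50 ≡ 41·49·45 ≡ 17 (mod 59)
50^2 = 2500 ≡ 22
50^4 ≡ 22^2 = 484 ≡ 12
50^8 ≡ 12^2 = 144 ≡ 26
13 = 8 + 4 + 1, so 50^13 ≡ 26·12·50 ≡ 24 (mod 59)
17·24 = 408 ≡ 54 (mod 59)
54 ≡ 54 (mod 59), so the signature is genuine.

accept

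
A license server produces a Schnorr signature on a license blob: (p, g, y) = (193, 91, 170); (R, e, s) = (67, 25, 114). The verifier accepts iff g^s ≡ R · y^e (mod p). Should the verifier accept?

reject

g^s mod p:
Squares mod 193: 91^1≡91, 91^2≡175, 91^4≡131, 91^8≡177, 91^16≡63, 91^32≡109, 91^64≡108
114 = 64 + 32 + 16 + 2, so 91^114 ≡ 108·109·63·175 ≡ 169 (mod 193)
R · y^e mod p:
Squares mod 193: 170^1≡170, 170^2≡143, 170^4≡184, 170^8≡81, 170^16≡192
25 = 16 + 8 + 1, so 170^25 ≡ 192·81·170 ≡ 126 (mod 193)
67·126 = 8442 ≡ 143 (mod 193)
169 ≠ 143; the check fails.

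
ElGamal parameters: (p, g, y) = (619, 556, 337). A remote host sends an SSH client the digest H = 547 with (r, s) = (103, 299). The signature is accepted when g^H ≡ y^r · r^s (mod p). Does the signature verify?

Left side g^H mod p:
556^2 = 309136 ≡ 255
556^4 ≡ 255^2 = 65025 ≡ 30
556^8 ≡ 30^2 = 900 ≡ 281
556^16 ≡ 281^2 = 78961 ≡ 348
556^32 ≡ 348^2 = 121104 ≡ 399
556^64 ≡ 399^2 = 159201 ≡ 118
556^128 ≡ 118^2 = 13924 ≡ 306
556^256 ≡ 306^2 = 93636 ≡ 167
556^512 ≡ 167^2 = 27889 ≡ 34
547 = 512 + 32 + 2 + 1, so 556^547 ≡ 34·399·255·556 ≡ 349 (mod 619)
Right side y^r · r^s mod p:
337^2 = 113569 ≡ 292
337^4 ≡ 292^2 = 85264 ≡ 461
337^8 ≡ 461^2 = 212521 ≡ 204
337^16 ≡ 204^2 = 41616 ≡ 143
337^32 ≡ 143^2 = 20449 ≡ 22
337^64 ≡ 22^2 = 484
103 = 64 + 32 + 4 + 2 + 1, so 337^103 ≡ 484·22·461·292·337 ≡ 252 (mod 619)
103^2 = 10609 ≡ 86
103^4 ≡ 86^2 = 7396 ≡ 587
103^8 ≡ 587^2 = 344569 ≡ 405
103^16 ≡ 405^2 = 164025 ≡ 609
103^32 ≡ 609^2 = 370881 ≡ 100
103^64 ≡ 100^2 = 10000 ≡ 96
103^128 ≡ 96^2 = 9216 ≡ 550
103^256 ≡ 550^2 = 302500 ≡ 428
299 = 256 + 32 + 8 + 2 + 1, so 103^299 ≡ 428·100·405·86·103 ≡ 220 (mod 619)
252·220 = 55440 ≡ 349 (mod 619)
349 ≡ 349 (mod 619), so the signature is genuine.

verifies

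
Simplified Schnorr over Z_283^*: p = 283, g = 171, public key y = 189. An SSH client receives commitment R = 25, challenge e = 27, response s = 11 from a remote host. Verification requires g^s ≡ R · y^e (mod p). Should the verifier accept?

g^s mod p:
171^2 = 29241 ≡ 92
171^4 ≡ 92^2 = 8464 ≡ 257
171^8 ≡ 257^2 = 66049 ≡ 110
11 = 8 + 2 + 1, so 171^11 ≡ 110·92·171 ≡ 258 (mod 283)
R · y^e mod p:
189^2 = 35721 ≡ 63
189^4 ≡ 63^2 = 3969 ≡ 7
189^8 ≡ 7^2 = 49
189^16 ≡ 49^2 = 2401 ≡ 137
27 = 16 + 8 + 2 + 1, so 189^27 ≡ 137·49·63·189 ≡ 39 (mod 283)
25·39 = 975 ≡ 126 (mod 283)
258 ≠ 126; the check fails.

reject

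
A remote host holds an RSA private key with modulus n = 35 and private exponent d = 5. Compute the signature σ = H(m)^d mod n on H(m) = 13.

(H(m))^2 ≡ 13^2 = 169 ≡ 29
(H(m))^4 ≡ 29^2 = 841 ≡ 1
5 = 4 + 1, so (H(m))^5 ≡ 1·13 ≡ 13 (mod 35)

13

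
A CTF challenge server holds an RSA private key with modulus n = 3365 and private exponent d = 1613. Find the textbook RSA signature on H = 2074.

H^2 ≡ 2074^2 = 4301476 ≡ 1006
H^4 ≡ 1006^2 = 1012036 ≡ 2536
H^8 ≡ 2536^2 = 6431296 ≡ 781
H^16 ≡ 781^2 = 609961 ≡ 896
H^32 ≡ 896^2 = 802816 ≡ 1946
H^64 ≡ 1946^2 = 3786916 ≡ 1291
H^128 ≡ 1291^2 = 1666681 ≡ 1006
H^256 ≡ 1006^2 = 1012036 ≡ 2536
H^512 ≡ 2536^2 = 6431296 ≡ 781
H^1024 ≡ 781^2 = 609961 ≡ 896
1613 = 1024 + 512 + 64 + 8 + 4 + 1, so H^1613 ≡ 896·781·1291·781·2536·2074 ≡ 824 (mod 3365)

824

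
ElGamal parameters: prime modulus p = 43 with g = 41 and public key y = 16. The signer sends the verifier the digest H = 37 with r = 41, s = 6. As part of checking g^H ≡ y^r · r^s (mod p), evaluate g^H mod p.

4

41^2 = 1681 ≡ 4
41^4 ≡ 4^2 = 16
41^8 ≡ 16^2 = 256 ≡ 41
41^16 ≡ 41^2 = 1681 ≡ 4
41^32 ≡ 4^2 = 16
37 = 32 + 4 + 1, so 41^37 ≡ 16·16·41 ≡ 4 (mod 43)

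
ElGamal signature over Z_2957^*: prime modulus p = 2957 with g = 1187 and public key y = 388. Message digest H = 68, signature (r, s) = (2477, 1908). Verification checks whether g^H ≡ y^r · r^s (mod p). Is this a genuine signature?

genuine

Left side g^H mod p:
1187^2 = 1408969 ≡ 1437
1187^4 ≡ 1437^2 = 2064969 ≡ 983
1187^8 ≡ 983^2 = 966289 ≡ 2307
1187^16 ≡ 2307^2 = 5322249 ≡ 2606
1187^32 ≡ 2606^2 = 6791236 ≡ 1964
1187^64 ≡ 1964^2 = 3857296 ≡ 1368
68 = 64 + 4, so 1187^68 ≡ 1368·983 ≡ 2266 (mod 2957)
Right side y^r · r^s mod p:
388^2 = 150544 ≡ 2694
388^4 ≡ 2694^2 = 7257636 ≡ 1158
388^8 ≡ 1158^2 = 1340964 ≡ 1443
388^16 ≡ 1443^2 = 2082249 ≡ 521
388^32 ≡ 521^2 = 271441 ≡ 2354
388^64 ≡ 2354^2 = 5541316 ≡ 2855
388^128 ≡ 2855^2 = 8151025 ≡ 1533
388^256 ≡ 1533^2 = 2350089 ≡ 2231
388^512 ≡ 2231^2 = 4977361 ≡ 730
388^1024 ≡ 730^2 = 532900 ≡ 640
388^2048 ≡ 640^2 = 409600 ≡ 1534
2477 = 2048 + 256 + 128 + 32 + 8 + 4 + 1, so 388^2477 ≡ 1534·2231·1533·2354·1443·1158·388 ≡ 2037 (mod 2957)
2477^2 = 6135529 ≡ 2711
2477^4 ≡ 2711^2 = 7349521 ≡ 1376
2477^8 ≡ 1376^2 = 1893376 ≡ 896
2477^16 ≡ 896^2 = 802816 ≡ 1469
2477^32 ≡ 1469^2 = 2157961 ≡ 2308
2477^64 ≡ 2308^2 = 5326864 ≡ 1307
2477^128 ≡ 1307^2 = 1708249 ≡ 2060
2477^256 ≡ 2060^2 = 4243600 ≡ 305
2477^512 ≡ 305^2 = 93025 ≡ 1358
2477^1024 ≡ 1358^2 = 1844164 ≡ 1953
1908 = 1024 + 512 + 256 + 64 + 32 + 16 + 4, so 2477^1908 ≡ 1953·1358·305·1307·2308·1469·1376 ≡ 2241 (mod 2957)
2037·2241 = 4564917 ≡ 2266 (mod 2957)
2266 ≡ 2266 (mod 2957), so the signature is genuine.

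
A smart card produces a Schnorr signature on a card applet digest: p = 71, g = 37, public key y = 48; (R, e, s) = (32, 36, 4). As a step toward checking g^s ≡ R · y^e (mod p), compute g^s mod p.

45

37^2 = 1369 ≡ 20
37^4 ≡ 20^2 = 400 ≡ 45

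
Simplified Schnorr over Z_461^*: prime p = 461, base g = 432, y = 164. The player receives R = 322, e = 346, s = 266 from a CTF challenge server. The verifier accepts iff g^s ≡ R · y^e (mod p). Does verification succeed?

g^s mod p:
432^266 mod 461 = 207
R · y^e mod p:
164^346 mod 461 = 164
322·164 = 52808 ≡ 254 (mod 461)
207 ≠ 254; the check fails.

fails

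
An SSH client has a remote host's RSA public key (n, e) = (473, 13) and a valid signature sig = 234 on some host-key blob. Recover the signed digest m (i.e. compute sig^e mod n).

Squares mod 473: sig^1≡234, sig^2≡361, sig^4≡246, sig^8≡445
13 = 8 + 4 + 1, so sig^13 ≡ 445·246·234 ≡ 192 (mod 473)

192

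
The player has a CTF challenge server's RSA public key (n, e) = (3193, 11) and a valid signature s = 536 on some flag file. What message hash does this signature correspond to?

386

Squares mod 3193: s^1≡536, s^2≡3119, s^4≡2283, s^8≡1113
11 = 8 + 2 + 1, so s^11 ≡ 1113·3119·536 ≡ 386 (mod 3193)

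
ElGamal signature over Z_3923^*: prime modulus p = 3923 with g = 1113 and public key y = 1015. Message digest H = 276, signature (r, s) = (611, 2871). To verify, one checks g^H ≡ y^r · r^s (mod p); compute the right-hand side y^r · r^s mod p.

Squares mod 3923: 1015^1≡1015, 1015^2≡2399, 1015^4≡160, 1015^8≡2062, 1015^16≡3235, 1015^32≡2584, 1015^64≡110, 1015^128≡331, 1015^256≡3640, 1015^512≡1629
611 = 512 + 64 + 32 + 2 + 1, so 1015^611 ≡ 1629·110·2584·2399·1015 ≡ 1728 (mod 3923)
Squares mod 3923: 611^1≡611, 611^2≡636, 611^4≡427, 611^8≡1871, 611^16≡1325, 611^32≡2044, 611^64≡3864, 611^128≡3481, 611^256≡3137, 611^512≡1885, 611^1024≡2910, 611^2048≡2266
2871 = 2048 + 512 + 256 + 32 + 16 + 4 + 2 + 1, so 611^2871 ≡ 2266·1885·3137·2044·1325·427·636·611 ≡ 2396 (mod 3923)
y^r · r^s ≡ 1728·2396 = 4140288 ≡ 1523 (mod 3923)

1523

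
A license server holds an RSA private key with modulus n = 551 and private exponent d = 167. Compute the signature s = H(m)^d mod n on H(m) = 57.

Squares mod 551: (H(m))^1≡57, (H(m))^2≡494, (H(m))^4≡494, (H(m))^8≡494, (H(m))^16≡494, (H(m))^32≡494, (H(m))^64≡494, (H(m))^128≡494
167 = 128 + 32 + 4 + 2 + 1, so (H(m))^167 ≡ 494·494·494·494·57 ≡ 57 (mod 551)

57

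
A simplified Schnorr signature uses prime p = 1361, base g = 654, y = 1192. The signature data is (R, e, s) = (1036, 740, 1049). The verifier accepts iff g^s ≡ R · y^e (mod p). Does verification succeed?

g^s mod p:
654^2 = 427716 ≡ 362
654^4 ≡ 362^2 = 131044 ≡ 388
654^8 ≡ 388^2 = 150544 ≡ 834
654^16 ≡ 834^2 = 695556 ≡ 85
654^32 ≡ 85^2 = 7225 ≡ 420
654^64 ≡ 420^2 = 176400 ≡ 831
654^128 ≡ 831^2 = 690561 ≡ 534
654^256 ≡ 534^2 = 285156 ≡ 707
654^512 ≡ 707^2 = 499849 ≡ 362
654^1024 ≡ 362^2 = 131044 ≡ 388
1049 = 1024 + 16 + 8 + 1, so 654^1049 ≡ 388·85·834·654 ≡ 736 (mod 1361)
R · y^e mod p:
1192^2 = 1420864 ≡ 1341
1192^4 ≡ 1341^2 = 1798281 ≡ 400
1192^8 ≡ 400^2 = 160000 ≡ 763
1192^16 ≡ 763^2 = 582169 ≡ 1022
1192^32 ≡ 1022^2 = 1044484 ≡ 597
1192^64 ≡ 597^2 = 356409 ≡ 1188
1192^128 ≡ 1188^2 = 1411344 ≡ 1348
1192^256 ≡ 1348^2 = 1817104 ≡ 169
1192^512 ≡ 169^2 = 28561 ≡ 1341
740 = 512 + 128 + 64 + 32 + 4, so 1192^740 ≡ 1341·1348·1188·597·400 ≡ 316 (mod 1361)
1036·316 = 327376 ≡ 736 (mod 1361)
736 ≡ 736 (mod 1361); signature holds.

passes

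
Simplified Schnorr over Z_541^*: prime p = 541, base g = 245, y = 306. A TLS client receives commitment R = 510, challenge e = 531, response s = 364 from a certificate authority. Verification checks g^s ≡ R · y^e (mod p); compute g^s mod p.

245^2 = 60025 ≡ 515
245^4 ≡ 515^2 = 265225 ≡ 135
245^8 ≡ 135^2 = 18225 ≡ 372
245^16 ≡ 372^2 = 138384 ≡ 429
245^32 ≡ 429^2 = 184041 ≡ 101
245^64 ≡ 101^2 = 10201 ≡ 463
245^128 ≡ 463^2 = 214369 ≡ 133
245^256 ≡ 133^2 = 17689 ≡ 377
364 = 256 + 64 + 32 + 8 + 4, so 245^364 ≡ 377·463·101·372·135 ≡ 303 (mod 541)

303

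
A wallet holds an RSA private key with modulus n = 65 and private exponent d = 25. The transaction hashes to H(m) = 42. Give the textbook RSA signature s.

42

Squares mod 65: (H(m))^1≡42, (H(m))^2≡9, (H(m))^4≡16, (H(m))^8≡61, (H(m))^16≡16
25 = 16 + 8 + 1, so (H(m))^25 ≡ 16·61·42 ≡ 42 (mod 65)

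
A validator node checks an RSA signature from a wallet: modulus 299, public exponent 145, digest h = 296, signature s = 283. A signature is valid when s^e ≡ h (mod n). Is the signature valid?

valid

s^2 ≡ 283^2 = 80089 ≡ 256
s^4 ≡ 256^2 = 65536 ≡ 55
s^8 ≡ 55^2 = 3025 ≡ 35
s^16 ≡ 35^2 = 1225 ≡ 29
s^32 ≡ 29^2 = 841 ≡ 243
s^64 ≡ 243^2 = 59049 ≡ 146
s^128 ≡ 146^2 = 21316 ≡ 87
145 = 128 + 16 + 1, so s^145 ≡ 87·29·283 ≡ 296 (mod 299)
Since 296 equals the digest 296, verification succeeds.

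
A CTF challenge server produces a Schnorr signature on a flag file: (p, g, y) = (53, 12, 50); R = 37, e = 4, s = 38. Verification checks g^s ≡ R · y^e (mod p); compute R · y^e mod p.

29

50^2 = 2500 ≡ 9
50^4 ≡ 9^2 = 81 ≡ 28
R · y^e ≡ 37·28 = 1036 ≡ 29 (mod 53)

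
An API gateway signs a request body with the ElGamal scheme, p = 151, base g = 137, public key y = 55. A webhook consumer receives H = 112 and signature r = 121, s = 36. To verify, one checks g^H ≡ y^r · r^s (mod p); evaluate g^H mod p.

137^2 = 18769 ≡ 45
137^4 ≡ 45^2 = 2025 ≡ 62
137^8 ≡ 62^2 = 3844 ≡ 69
137^16 ≡ 69^2 = 4761 ≡ 80
137^32 ≡ 80^2 = 6400 ≡ 58
137^64 ≡ 58^2 = 3364 ≡ 42
112 = 64 + 32 + 16, so 137^112 ≡ 42·58·80 ≡ 90 (mod 151)

90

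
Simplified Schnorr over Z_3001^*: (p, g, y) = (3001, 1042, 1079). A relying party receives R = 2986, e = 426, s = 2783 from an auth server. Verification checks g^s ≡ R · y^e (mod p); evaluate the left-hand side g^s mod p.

2998

Squares mod 3001: 1042^1≡1042, 1042^2≡2403, 1042^4≡485, 1042^8≡1147, 1042^16≡1171, 1042^32≡2785, 1042^64≡1641, 1042^128≡984, 1042^256≡1934, 1042^512≡1110, 1042^1024≡1690, 1042^2048≡2149
2783 = 2048 + 512 + 128 + 64 + 16 + 8 + 4 + 2 + 1, so 1042^2783 ≡ 2149·1110·984·1641·1171·1147·485·2403·1042 ≡ 2998 (mod 3001)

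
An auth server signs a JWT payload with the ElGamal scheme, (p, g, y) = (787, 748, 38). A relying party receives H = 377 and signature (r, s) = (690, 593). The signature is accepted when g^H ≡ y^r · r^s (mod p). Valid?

Left side g^H mod p:
748^2 = 559504 ≡ 734
748^4 ≡ 734^2 = 538756 ≡ 448
748^8 ≡ 448^2 = 200704 ≡ 19
748^16 ≡ 19^2 = 361
748^32 ≡ 361^2 = 130321 ≡ 466
748^64 ≡ 466^2 = 217156 ≡ 731
748^128 ≡ 731^2 = 534361 ≡ 775
748^256 ≡ 775^2 = 600625 ≡ 144
377 = 256 + 64 + 32 + 16 + 8 + 1, so 748^377 ≡ 144·731·466·361·19·748 ≡ 109 (mod 787)
Right side y^r · r^s mod p:
38^2 = 1444 ≡ 657
38^4 ≡ 657^2 = 431649 ≡ 373
38^8 ≡ 373^2 = 139129 ≡ 617
38^16 ≡ 617^2 = 380689 ≡ 568
38^32 ≡ 568^2 = 322624 ≡ 741
38^64 ≡ 741^2 = 549081 ≡ 542
38^128 ≡ 542^2 = 293764 ≡ 213
38^256 ≡ 213^2 = 45369 ≡ 510
38^512 ≡ 510^2 = 260100 ≡ 390
690 = 512 + 128 + 32 + 16 + 2, so 38^690 ≡ 390·213·741·568·657 ≡ 203 (mod 787)
690^2 = 476100 ≡ 752
690^4 ≡ 752^2 = 565504 ≡ 438
690^8 ≡ 438^2 = 191844 ≡ 603
690^16 ≡ 603^2 = 363609 ≡ 15
690^32 ≡ 15^2 = 225
690^64 ≡ 225^2 = 50625 ≡ 257
690^128 ≡ 257^2 = 66049 ≡ 728
690^256 ≡ 728^2 = 529984 ≡ 333
690^512 ≡ 333^2 = 110889 ≡ 709
593 = 512 + 64 + 16 + 1, so 690^593 ≡ 709·257·15·690 ≡ 710 (mod 787)
203·710 = 144130 ≡ 109 (mod 787)
109 ≡ 109 (mod 787), so the signature is genuine.

yes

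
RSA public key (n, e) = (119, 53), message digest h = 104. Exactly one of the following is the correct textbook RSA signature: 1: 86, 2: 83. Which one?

Candidate 1: 86^2 = 7396 ≡ 18; 86^4 ≡ 18^2 = 324 ≡ 86; 86^8 ≡ 86^2 = 7396 ≡ 18; 86^16 ≡ 18^2 = 324 ≡ 86; 86^32 ≡ 86^2 = 7396 ≡ 18; 53 = 32 + 16 + 4 + 1, so 86^53 ≡ 18·86·86·86 ≡ 18 (mod 119)
Candidate 2: 83^2 = 6889 ≡ 106; 83^4 ≡ 106^2 = 11236 ≡ 50; 83^8 ≡ 50^2 = 2500 ≡ 1; 83^16 ≡ 1^2 = 1; 83^32 ≡ 1^2 = 1; 53 = 32 + 16 + 4 + 1, so 83^53 ≡ 1·1·50·83 ≡ 104 (mod 119)
  → matches h = 104

2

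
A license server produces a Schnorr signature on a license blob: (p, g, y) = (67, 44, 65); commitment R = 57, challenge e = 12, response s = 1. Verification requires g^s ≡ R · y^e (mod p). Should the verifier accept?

accept

g^s mod p:
44^1 mod 67 = 44
R · y^e mod p:
65^2 = 4225 ≡ 4
65^4 ≡ 4^2 = 16
65^8 ≡ 16^2 = 256 ≡ 55
12 = 8 + 4, so 65^12 ≡ 55·16 ≡ 9 (mod 67)
57·9 = 513 ≡ 44 (mod 67)
44 ≡ 44 (mod 67); signature holds.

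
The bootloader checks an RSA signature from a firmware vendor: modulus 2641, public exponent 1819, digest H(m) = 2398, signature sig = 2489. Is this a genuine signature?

sig^2 ≡ 2489^2 = 6195121 ≡ 1976
sig^4 ≡ 1976^2 = 3904576 ≡ 1178
sig^8 ≡ 1178^2 = 1387684 ≡ 1159
sig^16 ≡ 1159^2 = 1343281 ≡ 1653
sig^32 ≡ 1653^2 = 2732409 ≡ 1615
sig^64 ≡ 1615^2 = 2608225 ≡ 1558
sig^128 ≡ 1558^2 = 2427364 ≡ 285
sig^256 ≡ 285^2 = 81225 ≡ 1995
sig^512 ≡ 1995^2 = 3980025 ≡ 38
sig^1024 ≡ 38^2 = 1444
1819 = 1024 + 512 + 256 + 16 + 8 + 2 + 1, so sig^1819 ≡ 1444·38·1995·1653·1159·1976·2489 ≡ 1520 (mod 2641)
The recovered value 1520 does not match the digest 2398.

forged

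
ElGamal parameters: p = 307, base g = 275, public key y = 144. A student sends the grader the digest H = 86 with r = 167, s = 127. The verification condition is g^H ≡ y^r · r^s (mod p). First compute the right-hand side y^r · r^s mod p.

144^2 = 20736 ≡ 167
144^4 ≡ 167^2 = 27889 ≡ 259
144^8 ≡ 259^2 = 67081 ≡ 155
144^16 ≡ 155^2 = 24025 ≡ 79
144^32 ≡ 79^2 = 6241 ≡ 101
144^64 ≡ 101^2 = 10201 ≡ 70
144^128 ≡ 70^2 = 4900 ≡ 295
167 = 128 + 32 + 4 + 2 + 1, so 144^167 ≡ 295·101·259·167·144 ≡ 256 (mod 307)
167^2 = 27889 ≡ 259
167^4 ≡ 259^2 = 67081 ≡ 155
167^8 ≡ 155^2 = 24025 ≡ 79
167^16 ≡ 79^2 = 6241 ≡ 101
167^32 ≡ 101^2 = 10201 ≡ 70
167^64 ≡ 70^2 = 4900 ≡ 295
127 = 64 + 32 + 16 + 8 + 4 + 2 + 1, so 167^127 ≡ 295·70·101·79·155·259·167 ≡ 113 (mod 307)
y^r · r^s ≡ 256·113 = 28928 ≡ 70 (mod 307)

70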